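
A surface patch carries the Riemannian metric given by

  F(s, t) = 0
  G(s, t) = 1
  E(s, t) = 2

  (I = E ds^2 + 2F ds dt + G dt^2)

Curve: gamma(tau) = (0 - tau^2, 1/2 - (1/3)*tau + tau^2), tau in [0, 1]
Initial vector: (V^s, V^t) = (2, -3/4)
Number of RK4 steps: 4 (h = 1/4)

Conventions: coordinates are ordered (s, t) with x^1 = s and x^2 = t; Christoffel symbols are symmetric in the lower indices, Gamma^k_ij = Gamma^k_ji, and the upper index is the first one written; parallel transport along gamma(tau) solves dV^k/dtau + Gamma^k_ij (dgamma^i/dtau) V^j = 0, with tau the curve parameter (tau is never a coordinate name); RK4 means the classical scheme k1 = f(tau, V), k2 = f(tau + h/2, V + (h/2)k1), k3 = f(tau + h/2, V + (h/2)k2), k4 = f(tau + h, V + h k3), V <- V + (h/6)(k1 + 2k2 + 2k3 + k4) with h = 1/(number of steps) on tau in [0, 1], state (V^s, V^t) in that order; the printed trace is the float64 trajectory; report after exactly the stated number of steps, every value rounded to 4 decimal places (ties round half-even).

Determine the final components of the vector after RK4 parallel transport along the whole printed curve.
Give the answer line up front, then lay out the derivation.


Answer: V^s = 2.0000, V^t = -0.7500

gamma'(tau) = (-2*tau, -1/3 + 2*tau); f(tau, V)^k = -Gamma^k_ij(gamma(tau)) gamma'^i(tau) V^j; h = 1/4; intermediate values shown to 6 dp
curve data and Christoffel symbols at the stage parameters:
  tau = 0.000000: gamma = (0.000000, 0.500000), gamma' = (0.000000, -0.333333); Gamma_sss = 0.000000, Gamma_sst = 0.000000, Gamma_stt = 0.000000, Gamma_tss = 0.000000, Gamma_tst = 0.000000, Gamma_ttt = 0.000000
  tau = 0.125000: gamma = (-0.015625, 0.473958), gamma' = (-0.250000, -0.083333); Gamma_sss = 0.000000, Gamma_sst = 0.000000, Gamma_stt = 0.000000, Gamma_tss = 0.000000, Gamma_tst = 0.000000, Gamma_ttt = 0.000000
  tau = 0.250000: gamma = (-0.062500, 0.479167), gamma' = (-0.500000, 0.166667); Gamma_sss = 0.000000, Gamma_sst = 0.000000, Gamma_stt = 0.000000, Gamma_tss = 0.000000, Gamma_tst = 0.000000, Gamma_ttt = 0.000000
  tau = 0.375000: gamma = (-0.140625, 0.515625), gamma' = (-0.750000, 0.416667); Gamma_sss = 0.000000, Gamma_sst = 0.000000, Gamma_stt = 0.000000, Gamma_tss = 0.000000, Gamma_tst = 0.000000, Gamma_ttt = 0.000000
  tau = 0.500000: gamma = (-0.250000, 0.583333), gamma' = (-1.000000, 0.666667); Gamma_sss = 0.000000, Gamma_sst = 0.000000, Gamma_stt = 0.000000, Gamma_tss = 0.000000, Gamma_tst = 0.000000, Gamma_ttt = 0.000000
  tau = 0.625000: gamma = (-0.390625, 0.682292), gamma' = (-1.250000, 0.916667); Gamma_sss = 0.000000, Gamma_sst = 0.000000, Gamma_stt = 0.000000, Gamma_tss = 0.000000, Gamma_tst = 0.000000, Gamma_ttt = 0.000000
  tau = 0.750000: gamma = (-0.562500, 0.812500), gamma' = (-1.500000, 1.166667); Gamma_sss = 0.000000, Gamma_sst = 0.000000, Gamma_stt = 0.000000, Gamma_tss = 0.000000, Gamma_tst = 0.000000, Gamma_ttt = 0.000000
  tau = 0.875000: gamma = (-0.765625, 0.973958), gamma' = (-1.750000, 1.416667); Gamma_sss = 0.000000, Gamma_sst = 0.000000, Gamma_stt = 0.000000, Gamma_tss = 0.000000, Gamma_tst = 0.000000, Gamma_ttt = 0.000000
  tau = 1.000000: gamma = (-1.000000, 1.166667), gamma' = (-2.000000, 1.666667); Gamma_sss = 0.000000, Gamma_sst = 0.000000, Gamma_stt = 0.000000, Gamma_tss = 0.000000, Gamma_tst = 0.000000, Gamma_ttt = 0.000000
step 0: V^s = 2.0000, V^t = -0.7500
step 1: k1 = (0.000000, 0.000000), k2 = (0.000000, 0.000000), k3 = (0.000000, 0.000000), k4 = (0.000000, 0.000000); V <- V + (h/6)(k1 + 2k2 + 2k3 + k4): V^s = 2.0000, V^t = -0.7500
step 2: k1 = (0.000000, 0.000000), k2 = (0.000000, 0.000000), k3 = (0.000000, 0.000000), k4 = (0.000000, 0.000000); V <- V + (h/6)(k1 + 2k2 + 2k3 + k4): V^s = 2.0000, V^t = -0.7500
step 3: k1 = (0.000000, 0.000000), k2 = (0.000000, 0.000000), k3 = (0.000000, 0.000000), k4 = (0.000000, 0.000000); V <- V + (h/6)(k1 + 2k2 + 2k3 + k4): V^s = 2.0000, V^t = -0.7500
step 4: k1 = (0.000000, 0.000000), k2 = (0.000000, 0.000000), k3 = (0.000000, 0.000000), k4 = (0.000000, 0.000000); V <- V + (h/6)(k1 + 2k2 + 2k3 + k4): V^s = 2.0000, V^t = -0.7500


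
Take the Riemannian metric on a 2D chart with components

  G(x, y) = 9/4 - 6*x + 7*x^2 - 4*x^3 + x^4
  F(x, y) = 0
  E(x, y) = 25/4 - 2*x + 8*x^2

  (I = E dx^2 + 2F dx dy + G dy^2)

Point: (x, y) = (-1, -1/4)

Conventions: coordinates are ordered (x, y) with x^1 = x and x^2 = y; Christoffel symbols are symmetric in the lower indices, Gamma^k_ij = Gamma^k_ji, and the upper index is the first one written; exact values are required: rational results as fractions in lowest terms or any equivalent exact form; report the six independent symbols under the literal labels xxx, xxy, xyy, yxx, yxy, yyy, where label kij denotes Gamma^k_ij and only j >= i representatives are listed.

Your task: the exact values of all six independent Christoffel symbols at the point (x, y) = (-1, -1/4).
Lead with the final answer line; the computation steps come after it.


Answer: Gamma_xxx = -36/65, Gamma_xxy = 0, Gamma_xyy = 72/65, Gamma_yxx = 0, Gamma_yxy = -8/9, Gamma_yyy = 0

E = 65/4, F = 0, G = 81/4 at the point
E_x = -18, E_y = 0, F_x = 0, F_y = 0, G_x = -36, G_y = 0
EG - F^2 = 5265/16;  g^inv = (16/5265) * [[81/4, 0], [0, 65/4]]
first-kind symbols [ij,l] = (1/2)(d_i g_jl + d_j g_il - d_l g_ij): [xx,x] = E_x/2 = -9, [xx,y] = F_x - E_y/2 = 0, [xy,x] = E_y/2 = 0, [xy,y] = G_x/2 = -18, [yy,x] = F_y - G_x/2 = 18, [yy,y] = G_y/2 = 0
Gamma^x_ij = (G*[ij,x] - F*[ij,y])/(EG - F^2), Gamma^y_ij = (E*[ij,y] - F*[ij,x])/(EG - F^2)


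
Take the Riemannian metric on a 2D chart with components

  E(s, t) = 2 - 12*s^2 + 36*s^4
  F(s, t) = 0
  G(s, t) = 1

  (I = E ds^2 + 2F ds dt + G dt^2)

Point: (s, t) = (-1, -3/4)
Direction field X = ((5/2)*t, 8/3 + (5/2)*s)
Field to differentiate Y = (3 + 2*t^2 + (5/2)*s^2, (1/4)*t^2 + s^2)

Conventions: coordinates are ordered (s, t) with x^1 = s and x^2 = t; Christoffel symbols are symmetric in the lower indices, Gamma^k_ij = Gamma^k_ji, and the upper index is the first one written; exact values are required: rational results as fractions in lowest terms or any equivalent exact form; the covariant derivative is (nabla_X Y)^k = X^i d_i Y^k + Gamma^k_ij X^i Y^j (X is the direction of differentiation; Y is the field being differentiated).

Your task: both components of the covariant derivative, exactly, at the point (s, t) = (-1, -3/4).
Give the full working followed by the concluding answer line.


E = 26, F = 0, G = 1 at the point
E_s = -120, E_t = 0, F_s = 0, F_t = 0, G_s = 0, G_t = 0
EG - F^2 = 26;  g^inv = (1/26) * [[1, 0], [0, 26]]
first-kind symbols [ij,l] = (1/2)(d_i g_jl + d_j g_il - d_l g_ij): [ss,s] = E_s/2 = -60, [ss,t] = F_s - E_t/2 = 0, [st,s] = E_t/2 = 0, [st,t] = G_s/2 = 0, [tt,s] = F_t - G_s/2 = 0, [tt,t] = G_t/2 = 0
Gamma^s_ij = (G*[ij,s] - F*[ij,t])/(EG - F^2), Gamma^t_ij = (E*[ij,t] - F*[ij,s])/(EG - F^2)
Gamma_sss = -30/13, Gamma_sst = 0, Gamma_stt = 0, Gamma_tss = 0, Gamma_tst = 0, Gamma_ttt = 0
X = (-15/8, 1/6), Y = (53/8, 73/64) at the point

Answer: (nabla_X Y)^s = 15617/416, (nabla_X Y)^t = 59/16


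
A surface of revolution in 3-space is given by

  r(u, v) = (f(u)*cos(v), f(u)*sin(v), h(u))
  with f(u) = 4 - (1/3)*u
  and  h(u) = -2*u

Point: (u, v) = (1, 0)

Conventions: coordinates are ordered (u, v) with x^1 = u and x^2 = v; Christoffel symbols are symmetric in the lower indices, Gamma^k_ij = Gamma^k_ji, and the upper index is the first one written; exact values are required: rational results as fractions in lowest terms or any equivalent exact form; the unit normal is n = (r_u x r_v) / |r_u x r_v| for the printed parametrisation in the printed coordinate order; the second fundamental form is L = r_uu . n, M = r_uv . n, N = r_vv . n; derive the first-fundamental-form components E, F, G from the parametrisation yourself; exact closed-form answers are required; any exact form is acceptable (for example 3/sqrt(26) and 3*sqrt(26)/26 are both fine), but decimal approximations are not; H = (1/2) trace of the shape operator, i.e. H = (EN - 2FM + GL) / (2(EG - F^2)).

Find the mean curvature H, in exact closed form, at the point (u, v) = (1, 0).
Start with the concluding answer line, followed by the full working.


Answer: H = -9*sqrt(37)/407

f = 11/3, f' = -1/3, f'' = 0, h' = -2, h'' = 0
E = 37/9, F = 0, G = 121/9; answer radicand W^2 = 37/9
unnormalised second-form numerators: l = 0, m = 0, n = -22/3; L = l/sqrt(37/9), and similarly M = m/sqrt(W^2), N = n/sqrt(W^2)
H = (E*n - 2*F*m + G*l) / (2*(EG - F^2)*sqrt(W^2)); E*n - 2*F*m + G*l = -814/27, EG - F^2 = 4477/81, so H = (-3/11)/sqrt(37/9)


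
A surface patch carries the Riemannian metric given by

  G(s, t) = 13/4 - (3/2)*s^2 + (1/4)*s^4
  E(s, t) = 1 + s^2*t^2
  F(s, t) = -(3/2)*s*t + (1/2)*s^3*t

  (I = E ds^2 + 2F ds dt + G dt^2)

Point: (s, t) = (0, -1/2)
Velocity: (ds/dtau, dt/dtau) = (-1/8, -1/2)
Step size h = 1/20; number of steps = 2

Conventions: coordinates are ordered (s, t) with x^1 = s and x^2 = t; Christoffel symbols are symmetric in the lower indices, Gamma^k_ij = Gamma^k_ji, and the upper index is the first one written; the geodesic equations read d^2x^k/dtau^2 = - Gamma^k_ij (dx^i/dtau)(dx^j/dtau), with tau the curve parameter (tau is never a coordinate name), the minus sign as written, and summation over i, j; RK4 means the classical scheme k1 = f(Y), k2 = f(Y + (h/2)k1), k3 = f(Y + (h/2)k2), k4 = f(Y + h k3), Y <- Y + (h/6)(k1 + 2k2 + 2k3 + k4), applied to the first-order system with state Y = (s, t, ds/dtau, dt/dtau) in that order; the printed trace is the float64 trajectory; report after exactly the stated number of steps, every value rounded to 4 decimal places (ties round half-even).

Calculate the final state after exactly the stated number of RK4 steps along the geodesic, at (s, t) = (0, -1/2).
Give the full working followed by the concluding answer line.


f(Y) = (ds/dtau, dt/dtau, -Gamma^s_ij Y'^i Y'^j, -Gamma^t_ij Y'^i Y'^j) with the Gammas evaluated at the stage position; h = 0.050000; intermediate values shown to 6 dp
step 0: s = 0.0000, t = -0.5000, ds/dtau = -0.1250, dt/dtau = -0.5000
step 1:
  k1: at (s, t) = (0.000000, -0.500000), (ds/dtau, dt/dtau) = (-0.125000, -0.500000); Gamma_sss = 0.000000, Gamma_sst = 0.000000, Gamma_stt = 0.000000, Gamma_tss = 0.230769, Gamma_tst = 0.000000, Gamma_ttt = 0.000000; k1 = (-0.125000, -0.500000, 0.000000, -0.003606)
  k2: at (s, t) = (-0.003125, -0.512500), (ds/dtau, dt/dtau) = (-0.125000, -0.500090); Gamma_sss = -0.000253, Gamma_sst = -0.000002, Gamma_stt = 0.000000, Gamma_tss = 0.236539, Gamma_tst = 0.001442, Gamma_ttt = 0.000000; k2 = (-0.125000, -0.500090, 0.000004, -0.003876)
  k3: at (s, t) = (-0.003125, -0.512502), (ds/dtau, dt/dtau) = (-0.125000, -0.500097); Gamma_sss = -0.000253, Gamma_sst = -0.000002, Gamma_stt = 0.000000, Gamma_tss = 0.236540, Gamma_tst = 0.001442, Gamma_ttt = 0.000000; k3 = (-0.125000, -0.500097, 0.000004, -0.003876)
  k4: at (s, t) = (-0.006250, -0.525005), (ds/dtau, dt/dtau) = (-0.125000, -0.500194); Gamma_sss = -0.000530, Gamma_sst = -0.000006, Gamma_stt = 0.000000, Gamma_tss = 0.242310, Gamma_tst = 0.002885, Gamma_ttt = 0.000000; k4 = (-0.125000, -0.500194, 0.000009, -0.004147)
  Y <- Y + (h/6)(k1 + 2k2 + 2k3 + k4): s = -0.0062, t = -0.5250, ds/dtau = -0.1250, dt/dtau = -0.5002
step 2:
  k1: at (s, t) = (-0.006250, -0.525005), (ds/dtau, dt/dtau) = (-0.125000, -0.500194); Gamma_sss = -0.000530, Gamma_sst = -0.000006, Gamma_stt = 0.000000, Gamma_tss = 0.242310, Gamma_tst = 0.002885, Gamma_ttt = 0.000000; k1 = (-0.125000, -0.500194, 0.000009, -0.004147)
  k2: at (s, t) = (-0.009375, -0.537510), (ds/dtau, dt/dtau) = (-0.125000, -0.500297); Gamma_sss = -0.000833, Gamma_sst = -0.000015, Gamma_stt = 0.000000, Gamma_tss = 0.248082, Gamma_tst = 0.004327, Gamma_ttt = 0.000000; k2 = (-0.125000, -0.500297, 0.000015, -0.004417)
  k3: at (s, t) = (-0.009375, -0.537512), (ds/dtau, dt/dtau) = (-0.124999, -0.500304); Gamma_sss = -0.000833, Gamma_sst = -0.000015, Gamma_stt = 0.000000, Gamma_tss = 0.248083, Gamma_tst = 0.004327, Gamma_ttt = 0.000000; k3 = (-0.124999, -0.500304, 0.000015, -0.004417)
  k4: at (s, t) = (-0.012500, -0.550020), (ds/dtau, dt/dtau) = (-0.124999, -0.500415); Gamma_sss = -0.001164, Gamma_sst = -0.000026, Gamma_stt = 0.000000, Gamma_tss = 0.253857, Gamma_tst = 0.005769, Gamma_ttt = 0.000000; k4 = (-0.124999, -0.500415, 0.000021, -0.004688)
  Y <- Y + (h/6)(k1 + 2k2 + 2k3 + k4): s = -0.0125, t = -0.5500, ds/dtau = -0.1250, dt/dtau = -0.5004

Answer: s = -0.0125, t = -0.5500, ds/dtau = -0.1250, dt/dtau = -0.5004


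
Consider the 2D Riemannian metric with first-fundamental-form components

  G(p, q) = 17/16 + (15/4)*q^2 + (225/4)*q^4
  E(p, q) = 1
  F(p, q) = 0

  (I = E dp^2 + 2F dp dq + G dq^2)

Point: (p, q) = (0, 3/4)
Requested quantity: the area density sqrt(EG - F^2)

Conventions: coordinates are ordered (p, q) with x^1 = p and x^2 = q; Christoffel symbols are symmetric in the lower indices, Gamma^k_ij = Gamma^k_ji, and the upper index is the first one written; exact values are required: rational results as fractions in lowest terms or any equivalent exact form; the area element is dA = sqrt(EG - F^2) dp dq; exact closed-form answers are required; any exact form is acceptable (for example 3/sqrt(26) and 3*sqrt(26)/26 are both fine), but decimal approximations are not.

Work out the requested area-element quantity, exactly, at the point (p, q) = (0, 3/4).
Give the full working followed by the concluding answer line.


E = 1, F = 0, G = 21473/1024; EG - F^2 = 21473/1024

Answer: sqrt(EG - F^2) = sqrt(21473)/32


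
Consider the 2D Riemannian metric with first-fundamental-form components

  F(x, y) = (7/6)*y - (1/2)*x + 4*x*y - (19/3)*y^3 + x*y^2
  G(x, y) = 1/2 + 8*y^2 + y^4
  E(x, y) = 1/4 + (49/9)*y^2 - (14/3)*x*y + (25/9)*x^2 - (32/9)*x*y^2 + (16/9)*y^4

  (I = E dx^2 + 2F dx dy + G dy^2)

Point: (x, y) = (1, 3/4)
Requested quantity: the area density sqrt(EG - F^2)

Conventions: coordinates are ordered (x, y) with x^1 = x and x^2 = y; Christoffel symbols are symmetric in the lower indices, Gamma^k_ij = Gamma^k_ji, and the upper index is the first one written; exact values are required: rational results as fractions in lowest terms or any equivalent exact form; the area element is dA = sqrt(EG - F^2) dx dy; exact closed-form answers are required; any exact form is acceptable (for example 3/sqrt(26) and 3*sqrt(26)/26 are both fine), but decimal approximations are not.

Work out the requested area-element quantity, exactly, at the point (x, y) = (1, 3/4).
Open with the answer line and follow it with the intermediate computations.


Answer: sqrt(EG - F^2) = sqrt(166877)/192

E = 83/72, F = 81/64, G = 1361/256; EG - F^2 = 166877/36864


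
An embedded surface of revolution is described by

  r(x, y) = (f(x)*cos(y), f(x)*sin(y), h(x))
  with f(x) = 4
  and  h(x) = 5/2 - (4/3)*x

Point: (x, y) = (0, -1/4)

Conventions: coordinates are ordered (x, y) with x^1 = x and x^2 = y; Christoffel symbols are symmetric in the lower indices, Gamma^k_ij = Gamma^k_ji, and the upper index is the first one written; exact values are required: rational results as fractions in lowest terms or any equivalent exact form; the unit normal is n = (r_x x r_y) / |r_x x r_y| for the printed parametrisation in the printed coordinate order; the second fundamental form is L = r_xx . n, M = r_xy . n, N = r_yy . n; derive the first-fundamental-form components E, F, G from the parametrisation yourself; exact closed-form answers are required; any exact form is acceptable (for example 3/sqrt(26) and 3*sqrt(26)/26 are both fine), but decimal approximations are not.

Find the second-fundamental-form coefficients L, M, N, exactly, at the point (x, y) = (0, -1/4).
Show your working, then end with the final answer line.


f = 4, f' = 0, f'' = 0, h' = -4/3, h'' = 0
E = 16/9, F = 0, G = 16; answer radicand W^2 = 16/9
unnormalised second-form numerators: l = 0, m = 0, n = -16/3; L = l/sqrt(16/9), and similarly M = m/sqrt(W^2), N = n/sqrt(W^2)

Answer: L = 0, M = 0, N = -4


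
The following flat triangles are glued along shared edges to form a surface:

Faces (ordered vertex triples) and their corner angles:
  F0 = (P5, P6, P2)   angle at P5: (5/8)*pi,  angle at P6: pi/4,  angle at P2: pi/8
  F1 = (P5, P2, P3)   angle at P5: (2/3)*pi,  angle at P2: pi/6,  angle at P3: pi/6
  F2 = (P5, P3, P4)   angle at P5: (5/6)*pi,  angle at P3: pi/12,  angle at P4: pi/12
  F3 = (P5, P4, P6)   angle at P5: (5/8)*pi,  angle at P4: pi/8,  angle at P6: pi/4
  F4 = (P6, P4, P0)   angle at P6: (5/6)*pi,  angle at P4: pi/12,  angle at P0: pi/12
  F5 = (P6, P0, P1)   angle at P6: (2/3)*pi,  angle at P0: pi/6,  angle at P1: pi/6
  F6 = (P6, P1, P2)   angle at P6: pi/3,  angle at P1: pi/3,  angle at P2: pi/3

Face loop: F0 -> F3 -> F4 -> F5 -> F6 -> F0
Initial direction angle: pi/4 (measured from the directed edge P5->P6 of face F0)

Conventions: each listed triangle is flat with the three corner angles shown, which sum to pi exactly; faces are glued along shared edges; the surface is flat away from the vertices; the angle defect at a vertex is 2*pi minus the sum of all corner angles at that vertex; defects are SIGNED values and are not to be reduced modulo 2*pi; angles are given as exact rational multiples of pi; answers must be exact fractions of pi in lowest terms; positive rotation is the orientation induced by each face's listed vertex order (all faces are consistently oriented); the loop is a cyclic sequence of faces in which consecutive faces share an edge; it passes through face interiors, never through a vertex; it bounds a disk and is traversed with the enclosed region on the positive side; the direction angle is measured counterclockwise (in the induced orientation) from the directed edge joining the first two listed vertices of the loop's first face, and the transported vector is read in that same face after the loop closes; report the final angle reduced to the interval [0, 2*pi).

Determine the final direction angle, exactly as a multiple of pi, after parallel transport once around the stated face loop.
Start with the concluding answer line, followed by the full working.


Answer: final direction angle = (23/12)*pi

enclosed vertex P6: corner angles sum to (7/3)*pi, defect = 2*pi - (7/3)*pi = -pi/3
transport around the loop rotates by the sum of enclosed defects; add to the initial angle mod 2*pi
final angle = pi/4 - pi/3 = (23/12)*pi (mod 2*pi)


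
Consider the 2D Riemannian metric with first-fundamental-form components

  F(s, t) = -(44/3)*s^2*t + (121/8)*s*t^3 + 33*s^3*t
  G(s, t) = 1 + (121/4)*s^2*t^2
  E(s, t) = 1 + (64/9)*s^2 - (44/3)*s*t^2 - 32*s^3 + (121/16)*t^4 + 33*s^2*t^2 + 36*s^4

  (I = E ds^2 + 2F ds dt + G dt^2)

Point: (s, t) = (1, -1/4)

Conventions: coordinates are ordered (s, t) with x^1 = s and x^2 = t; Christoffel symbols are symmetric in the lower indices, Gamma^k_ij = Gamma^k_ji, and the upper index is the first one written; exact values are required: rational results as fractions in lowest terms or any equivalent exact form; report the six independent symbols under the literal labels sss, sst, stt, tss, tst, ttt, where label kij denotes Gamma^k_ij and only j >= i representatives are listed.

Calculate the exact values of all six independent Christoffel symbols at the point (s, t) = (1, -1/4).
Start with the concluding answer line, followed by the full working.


Answer: Gamma_sss = 172288/79927, Gamma_sst = -177672/559489, Gamma_stt = 710688/559489, Gamma_tss = -67584/79927, Gamma_tst = 69696/559489, Gamma_ttt = -278784/559489

E = 489793/36864, F = -7403/1536, G = 185/64 at the point
E_s = 4711/72, E_t = -7403/768, F_s = -27115/1536, F_t = 8129/384, G_s = 121/32, G_t = -121/8
EG - F^2 = 559489/36864;  g^inv = (36864/559489) * [[185/64, 7403/1536], [7403/1536, 489793/36864]]
first-kind symbols [ij,l] = (1/2)(d_i g_jl + d_j g_il - d_l g_ij): [ss,s] = E_s/2 = 4711/144, [ss,t] = F_s - E_t/2 = -77/6, [st,s] = E_t/2 = -7403/1536, [st,t] = G_s/2 = 121/64, [tt,s] = F_t - G_s/2 = 7403/384, [tt,t] = G_t/2 = -121/16
Gamma^s_ij = (G*[ij,s] - F*[ij,t])/(EG - F^2), Gamma^t_ij = (E*[ij,t] - F*[ij,s])/(EG - F^2)


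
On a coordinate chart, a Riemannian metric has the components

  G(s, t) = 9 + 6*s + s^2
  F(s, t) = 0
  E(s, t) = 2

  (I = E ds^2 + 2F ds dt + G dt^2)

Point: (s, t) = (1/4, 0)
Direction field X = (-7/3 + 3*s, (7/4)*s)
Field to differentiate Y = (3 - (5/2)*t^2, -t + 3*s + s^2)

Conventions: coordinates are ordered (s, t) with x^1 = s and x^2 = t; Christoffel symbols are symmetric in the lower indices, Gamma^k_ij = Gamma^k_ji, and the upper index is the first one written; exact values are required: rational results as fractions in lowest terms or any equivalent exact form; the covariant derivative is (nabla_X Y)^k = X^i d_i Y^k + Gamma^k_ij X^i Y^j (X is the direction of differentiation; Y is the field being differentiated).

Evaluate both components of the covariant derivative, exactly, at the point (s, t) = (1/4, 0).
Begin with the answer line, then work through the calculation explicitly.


Answer: (nabla_X Y)^s = -1183/2048, (nabla_X Y)^t = -621/104

E = 2, F = 0, G = 169/16 at the point
E_s = 0, E_t = 0, F_s = 0, F_t = 0, G_s = 13/2, G_t = 0
EG - F^2 = 169/8;  g^inv = (8/169) * [[169/16, 0], [0, 2]]
first-kind symbols [ij,l] = (1/2)(d_i g_jl + d_j g_il - d_l g_ij): [ss,s] = E_s/2 = 0, [ss,t] = F_s - E_t/2 = 0, [st,s] = E_t/2 = 0, [st,t] = G_s/2 = 13/4, [tt,s] = F_t - G_s/2 = -13/4, [tt,t] = G_t/2 = 0
Gamma^s_ij = (G*[ij,s] - F*[ij,t])/(EG - F^2), Gamma^t_ij = (E*[ij,t] - F*[ij,s])/(EG - F^2)
Gamma_sss = 0, Gamma_sst = 0, Gamma_stt = -13/8, Gamma_tss = 0, Gamma_tst = 4/13, Gamma_ttt = 0
X = (-19/12, 7/16), Y = (3, 13/16) at the point


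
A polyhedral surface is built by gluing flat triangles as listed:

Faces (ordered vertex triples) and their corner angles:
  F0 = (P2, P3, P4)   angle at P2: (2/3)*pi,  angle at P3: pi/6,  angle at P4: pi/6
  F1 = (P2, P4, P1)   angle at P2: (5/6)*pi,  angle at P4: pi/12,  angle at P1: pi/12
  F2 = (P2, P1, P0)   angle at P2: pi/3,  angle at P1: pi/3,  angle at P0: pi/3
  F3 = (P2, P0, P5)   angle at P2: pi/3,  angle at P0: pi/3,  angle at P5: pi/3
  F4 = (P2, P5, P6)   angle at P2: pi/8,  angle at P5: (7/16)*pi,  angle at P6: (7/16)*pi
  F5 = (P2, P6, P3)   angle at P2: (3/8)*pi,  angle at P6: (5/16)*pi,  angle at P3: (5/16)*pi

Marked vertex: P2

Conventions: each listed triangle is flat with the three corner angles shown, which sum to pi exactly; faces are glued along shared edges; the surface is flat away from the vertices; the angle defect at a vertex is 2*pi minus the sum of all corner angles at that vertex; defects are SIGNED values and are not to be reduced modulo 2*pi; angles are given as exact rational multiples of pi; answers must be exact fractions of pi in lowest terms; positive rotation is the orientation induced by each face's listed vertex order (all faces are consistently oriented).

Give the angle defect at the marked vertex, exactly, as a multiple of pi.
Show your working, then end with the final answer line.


Sum of corner angles at P2: (8/3)*pi
defect = 2*pi - (8/3)*pi

Answer: defect(P2) = (-2/3)*pi


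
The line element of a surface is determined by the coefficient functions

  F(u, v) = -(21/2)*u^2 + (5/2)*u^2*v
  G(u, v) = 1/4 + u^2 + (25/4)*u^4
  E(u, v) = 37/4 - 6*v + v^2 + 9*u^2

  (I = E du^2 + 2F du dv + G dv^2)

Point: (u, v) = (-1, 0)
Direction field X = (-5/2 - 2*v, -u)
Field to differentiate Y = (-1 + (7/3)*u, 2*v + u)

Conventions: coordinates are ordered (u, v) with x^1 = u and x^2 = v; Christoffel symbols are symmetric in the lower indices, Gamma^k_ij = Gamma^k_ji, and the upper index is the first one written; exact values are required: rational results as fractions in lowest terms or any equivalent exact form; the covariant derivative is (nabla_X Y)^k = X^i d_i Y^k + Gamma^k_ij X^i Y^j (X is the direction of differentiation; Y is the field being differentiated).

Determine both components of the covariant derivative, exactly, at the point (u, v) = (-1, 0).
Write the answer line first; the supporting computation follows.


Answer: (nabla_X Y)^u = 22385/426, (nabla_X Y)^v = 23302/213

E = 73/4, F = -21/2, G = 15/2 at the point
E_u = -18, E_v = -6, F_u = 21, F_v = 5/2, G_u = -27, G_v = 0
EG - F^2 = 213/8;  g^inv = (8/213) * [[15/2, 21/2], [21/2, 73/4]]
first-kind symbols [ij,l] = (1/2)(d_i g_jl + d_j g_il - d_l g_ij): [uu,u] = E_u/2 = -9, [uu,v] = F_u - E_v/2 = 24, [uv,u] = E_v/2 = -3, [uv,v] = G_u/2 = -27/2, [vv,u] = F_v - G_u/2 = 16, [vv,v] = G_v/2 = 0
Gamma^u_ij = (G*[ij,u] - F*[ij,v])/(EG - F^2), Gamma^v_ij = (E*[ij,v] - F*[ij,u])/(EG - F^2)
Gamma_uuu = 492/71, Gamma_uuv = -438/71, Gamma_uvv = 320/71, Gamma_vuu = 916/71, Gamma_vuv = -741/71, Gamma_vvv = 448/71
X = (-5/2, 1), Y = (-10/3, -1) at the point


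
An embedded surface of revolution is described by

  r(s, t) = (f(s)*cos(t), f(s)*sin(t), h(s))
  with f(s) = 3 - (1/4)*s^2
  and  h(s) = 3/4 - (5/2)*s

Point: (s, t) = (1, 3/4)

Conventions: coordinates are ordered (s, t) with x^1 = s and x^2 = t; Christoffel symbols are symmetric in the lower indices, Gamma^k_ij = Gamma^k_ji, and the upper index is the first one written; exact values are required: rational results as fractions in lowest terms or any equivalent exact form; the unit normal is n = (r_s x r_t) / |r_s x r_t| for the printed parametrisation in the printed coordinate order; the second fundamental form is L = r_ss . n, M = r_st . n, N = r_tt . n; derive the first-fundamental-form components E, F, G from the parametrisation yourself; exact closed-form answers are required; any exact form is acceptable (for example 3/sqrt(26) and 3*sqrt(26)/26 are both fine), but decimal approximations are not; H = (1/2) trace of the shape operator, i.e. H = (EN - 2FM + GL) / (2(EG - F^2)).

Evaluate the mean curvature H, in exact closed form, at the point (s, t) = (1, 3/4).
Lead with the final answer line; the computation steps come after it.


Answer: H = -315*sqrt(26)/7436

f = 11/4, f' = -1/2, f'' = -1/2, h' = -5/2, h'' = 0
E = 13/2, F = 0, G = 121/16; answer radicand W^2 = 13/2
unnormalised second-form numerators: l = -5/4, m = 0, n = -55/8; L = l/sqrt(13/2), and similarly M = m/sqrt(W^2), N = n/sqrt(W^2)
H = (E*n - 2*F*m + G*l) / (2*(EG - F^2)*sqrt(W^2)); E*n - 2*F*m + G*l = -3465/64, EG - F^2 = 1573/32, so H = (-315/572)/sqrt(13/2)


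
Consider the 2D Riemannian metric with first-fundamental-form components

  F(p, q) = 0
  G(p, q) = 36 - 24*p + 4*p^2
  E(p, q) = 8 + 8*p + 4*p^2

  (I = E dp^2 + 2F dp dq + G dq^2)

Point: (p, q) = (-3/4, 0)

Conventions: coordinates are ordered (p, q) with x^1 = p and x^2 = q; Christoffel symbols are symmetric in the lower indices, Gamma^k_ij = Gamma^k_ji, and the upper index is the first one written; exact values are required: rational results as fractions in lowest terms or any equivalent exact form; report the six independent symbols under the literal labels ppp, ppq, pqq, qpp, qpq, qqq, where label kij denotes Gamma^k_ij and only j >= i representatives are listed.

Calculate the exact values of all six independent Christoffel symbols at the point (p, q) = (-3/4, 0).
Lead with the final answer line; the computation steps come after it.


Answer: Gamma_ppp = 4/17, Gamma_ppq = 0, Gamma_pqq = 60/17, Gamma_qpp = 0, Gamma_qpq = -4/15, Gamma_qqq = 0

E = 17/4, F = 0, G = 225/4 at the point
E_p = 2, E_q = 0, F_p = 0, F_q = 0, G_p = -30, G_q = 0
EG - F^2 = 3825/16;  g^inv = (16/3825) * [[225/4, 0], [0, 17/4]]
first-kind symbols [ij,l] = (1/2)(d_i g_jl + d_j g_il - d_l g_ij): [pp,p] = E_p/2 = 1, [pp,q] = F_p - E_q/2 = 0, [pq,p] = E_q/2 = 0, [pq,q] = G_p/2 = -15, [qq,p] = F_q - G_p/2 = 15, [qq,q] = G_q/2 = 0
Gamma^p_ij = (G*[ij,p] - F*[ij,q])/(EG - F^2), Gamma^q_ij = (E*[ij,q] - F*[ij,p])/(EG - F^2)


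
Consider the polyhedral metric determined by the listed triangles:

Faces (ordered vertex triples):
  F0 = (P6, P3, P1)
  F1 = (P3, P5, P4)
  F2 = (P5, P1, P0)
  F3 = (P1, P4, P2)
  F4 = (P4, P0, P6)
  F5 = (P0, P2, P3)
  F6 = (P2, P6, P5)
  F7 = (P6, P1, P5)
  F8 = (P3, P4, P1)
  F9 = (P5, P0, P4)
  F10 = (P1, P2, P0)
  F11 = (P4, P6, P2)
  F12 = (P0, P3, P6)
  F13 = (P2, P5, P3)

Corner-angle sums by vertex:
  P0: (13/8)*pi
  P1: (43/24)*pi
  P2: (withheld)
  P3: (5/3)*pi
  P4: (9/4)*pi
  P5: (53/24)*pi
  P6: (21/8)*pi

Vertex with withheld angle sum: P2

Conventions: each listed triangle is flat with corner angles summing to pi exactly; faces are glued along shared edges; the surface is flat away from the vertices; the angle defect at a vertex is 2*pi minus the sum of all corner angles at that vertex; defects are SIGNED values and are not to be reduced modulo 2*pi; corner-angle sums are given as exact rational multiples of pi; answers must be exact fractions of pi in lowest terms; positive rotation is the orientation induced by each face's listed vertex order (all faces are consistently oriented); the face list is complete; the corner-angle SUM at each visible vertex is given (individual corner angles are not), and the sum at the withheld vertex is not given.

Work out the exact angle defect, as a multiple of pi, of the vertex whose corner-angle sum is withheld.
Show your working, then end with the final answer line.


V = 7, E = 21, F = 14; chi = V - E + F = 0
Gauss-Bonnet: total defect = 2*pi*chi = 0; visible defects sum to -pi/6

Answer: defect(P2) = pi/6


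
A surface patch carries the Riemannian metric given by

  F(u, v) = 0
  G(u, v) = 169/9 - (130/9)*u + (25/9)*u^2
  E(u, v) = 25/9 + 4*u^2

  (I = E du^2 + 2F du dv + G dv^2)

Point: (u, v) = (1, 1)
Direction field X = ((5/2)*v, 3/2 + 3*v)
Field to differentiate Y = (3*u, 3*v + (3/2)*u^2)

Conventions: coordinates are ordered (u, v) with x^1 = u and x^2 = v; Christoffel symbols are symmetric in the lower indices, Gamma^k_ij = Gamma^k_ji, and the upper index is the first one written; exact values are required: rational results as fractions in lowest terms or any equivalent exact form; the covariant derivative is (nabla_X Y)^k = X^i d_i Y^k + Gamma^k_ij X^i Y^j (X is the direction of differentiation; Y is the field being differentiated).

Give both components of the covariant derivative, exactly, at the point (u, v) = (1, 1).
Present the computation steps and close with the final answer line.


E = 61/9, F = 0, G = 64/9 at the point
E_u = 8, E_v = 0, F_u = 0, F_v = 0, G_u = -80/9, G_v = 0
EG - F^2 = 3904/81;  g^inv = (81/3904) * [[64/9, 0], [0, 61/9]]
first-kind symbols [ij,l] = (1/2)(d_i g_jl + d_j g_il - d_l g_ij): [uu,u] = E_u/2 = 4, [uu,v] = F_u - E_v/2 = 0, [uv,u] = E_v/2 = 0, [uv,v] = G_u/2 = -40/9, [vv,u] = F_v - G_u/2 = 40/9, [vv,v] = G_v/2 = 0
Gamma^u_ij = (G*[ij,u] - F*[ij,v])/(EG - F^2), Gamma^v_ij = (E*[ij,v] - F*[ij,u])/(EG - F^2)
Gamma_uuu = 36/61, Gamma_uuv = 0, Gamma_uvv = 40/61, Gamma_vuu = 0, Gamma_vuv = -5/8, Gamma_vvv = 0
X = (5/2, 9/2), Y = (3, 9/2) at the point

Answer: (nabla_X Y)^u = 3075/122, (nabla_X Y)^v = 177/32


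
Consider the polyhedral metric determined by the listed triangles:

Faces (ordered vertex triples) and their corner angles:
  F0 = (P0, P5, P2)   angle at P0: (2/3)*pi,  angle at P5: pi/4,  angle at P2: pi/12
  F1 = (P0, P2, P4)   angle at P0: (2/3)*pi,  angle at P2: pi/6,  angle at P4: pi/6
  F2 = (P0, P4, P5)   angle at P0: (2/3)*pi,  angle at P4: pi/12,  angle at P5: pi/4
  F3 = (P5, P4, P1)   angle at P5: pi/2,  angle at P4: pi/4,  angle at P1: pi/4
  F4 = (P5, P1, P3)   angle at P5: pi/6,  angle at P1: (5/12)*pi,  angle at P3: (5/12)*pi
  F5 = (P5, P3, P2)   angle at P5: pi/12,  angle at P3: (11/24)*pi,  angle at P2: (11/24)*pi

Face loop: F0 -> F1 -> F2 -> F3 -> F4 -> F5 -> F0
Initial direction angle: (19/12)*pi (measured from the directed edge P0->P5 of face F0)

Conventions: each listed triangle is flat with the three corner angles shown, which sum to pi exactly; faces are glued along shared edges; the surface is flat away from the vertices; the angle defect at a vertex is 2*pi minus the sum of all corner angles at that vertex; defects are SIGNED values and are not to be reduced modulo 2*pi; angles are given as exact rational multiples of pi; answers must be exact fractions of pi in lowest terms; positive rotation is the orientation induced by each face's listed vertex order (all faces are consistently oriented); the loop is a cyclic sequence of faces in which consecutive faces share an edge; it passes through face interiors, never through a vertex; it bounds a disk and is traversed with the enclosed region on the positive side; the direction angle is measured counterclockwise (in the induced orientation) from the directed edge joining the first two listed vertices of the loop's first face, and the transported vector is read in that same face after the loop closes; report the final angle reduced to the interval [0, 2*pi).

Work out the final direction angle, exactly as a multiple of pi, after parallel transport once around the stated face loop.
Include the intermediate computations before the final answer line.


enclosed vertex P0: corner angles sum to 2*pi, defect = 2*pi - 2*pi = 0
enclosed vertex P5: corner angles sum to (5/4)*pi, defect = 2*pi - (5/4)*pi = (3/4)*pi
the final direction is the initial angle plus the enclosed defects, taken mod 2*pi in the induced orientation
final angle = (19/12)*pi + (3/4)*pi = pi/3 (mod 2*pi)

Answer: final direction angle = pi/3


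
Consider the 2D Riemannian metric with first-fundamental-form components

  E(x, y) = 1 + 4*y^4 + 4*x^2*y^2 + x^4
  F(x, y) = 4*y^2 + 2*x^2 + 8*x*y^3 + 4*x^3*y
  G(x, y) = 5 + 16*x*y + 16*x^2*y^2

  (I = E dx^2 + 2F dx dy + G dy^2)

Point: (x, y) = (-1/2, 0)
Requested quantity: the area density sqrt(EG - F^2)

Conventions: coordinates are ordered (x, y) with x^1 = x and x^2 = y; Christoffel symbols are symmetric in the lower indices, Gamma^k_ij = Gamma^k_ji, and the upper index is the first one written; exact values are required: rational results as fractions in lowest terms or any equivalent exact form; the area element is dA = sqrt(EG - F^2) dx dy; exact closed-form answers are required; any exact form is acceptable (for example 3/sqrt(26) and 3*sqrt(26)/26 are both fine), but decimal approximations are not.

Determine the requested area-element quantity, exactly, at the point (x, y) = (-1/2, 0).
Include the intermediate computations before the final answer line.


E = 17/16, F = 1/2, G = 5; EG - F^2 = 81/16

Answer: sqrt(EG - F^2) = 9/4


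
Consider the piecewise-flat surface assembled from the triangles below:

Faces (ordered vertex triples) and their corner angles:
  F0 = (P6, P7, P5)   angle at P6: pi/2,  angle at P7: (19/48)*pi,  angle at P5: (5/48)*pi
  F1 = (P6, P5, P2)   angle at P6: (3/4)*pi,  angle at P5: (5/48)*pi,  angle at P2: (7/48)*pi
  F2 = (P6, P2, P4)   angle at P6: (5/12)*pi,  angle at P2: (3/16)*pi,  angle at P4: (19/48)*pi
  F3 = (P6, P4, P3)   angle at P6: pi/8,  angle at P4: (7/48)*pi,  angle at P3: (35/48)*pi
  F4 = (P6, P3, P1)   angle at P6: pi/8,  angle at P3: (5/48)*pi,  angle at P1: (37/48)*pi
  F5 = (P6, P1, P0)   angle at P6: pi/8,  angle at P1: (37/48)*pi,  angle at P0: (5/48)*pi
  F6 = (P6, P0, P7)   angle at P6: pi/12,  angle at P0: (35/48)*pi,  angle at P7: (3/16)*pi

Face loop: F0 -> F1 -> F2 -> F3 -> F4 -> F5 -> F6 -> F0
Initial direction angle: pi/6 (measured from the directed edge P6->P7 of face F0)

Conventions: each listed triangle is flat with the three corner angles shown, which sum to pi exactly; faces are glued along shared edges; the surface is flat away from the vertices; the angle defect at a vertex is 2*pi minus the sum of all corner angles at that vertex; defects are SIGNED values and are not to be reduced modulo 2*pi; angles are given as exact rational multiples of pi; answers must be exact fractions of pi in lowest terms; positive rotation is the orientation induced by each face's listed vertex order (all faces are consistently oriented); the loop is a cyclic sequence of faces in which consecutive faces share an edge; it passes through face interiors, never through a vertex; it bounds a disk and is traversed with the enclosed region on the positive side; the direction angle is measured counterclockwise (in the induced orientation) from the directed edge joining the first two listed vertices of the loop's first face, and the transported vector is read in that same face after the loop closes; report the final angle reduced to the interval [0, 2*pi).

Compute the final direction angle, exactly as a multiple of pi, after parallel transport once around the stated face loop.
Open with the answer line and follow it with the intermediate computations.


Answer: final direction angle = pi/24

enclosed vertex P6: corner angles sum to (17/8)*pi, defect = 2*pi - (17/8)*pi = -pi/8
the rotation equals the total enclosed defect, so the final angle is initial + defects (mod 2*pi)
final angle = pi/6 - pi/8 = pi/24 (mod 2*pi)


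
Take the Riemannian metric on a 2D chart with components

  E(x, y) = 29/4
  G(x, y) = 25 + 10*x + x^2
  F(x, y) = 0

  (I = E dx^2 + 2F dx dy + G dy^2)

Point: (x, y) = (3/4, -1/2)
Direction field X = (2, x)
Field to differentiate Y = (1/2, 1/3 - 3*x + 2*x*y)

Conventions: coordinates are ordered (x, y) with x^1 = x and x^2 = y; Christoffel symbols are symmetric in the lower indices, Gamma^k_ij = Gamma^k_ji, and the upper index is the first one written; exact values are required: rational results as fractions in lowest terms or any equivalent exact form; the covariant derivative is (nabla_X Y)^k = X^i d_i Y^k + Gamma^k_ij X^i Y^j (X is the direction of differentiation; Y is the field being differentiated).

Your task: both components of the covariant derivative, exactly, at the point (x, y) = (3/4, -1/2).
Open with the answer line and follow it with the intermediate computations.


Answer: (nabla_X Y)^x = 46/29, (nabla_X Y)^y = -4271/552

E = 29/4, F = 0, G = 529/16 at the point
E_x = 0, E_y = 0, F_x = 0, F_y = 0, G_x = 23/2, G_y = 0
EG - F^2 = 15341/64;  g^inv = (64/15341) * [[529/16, 0], [0, 29/4]]
first-kind symbols [ij,l] = (1/2)(d_i g_jl + d_j g_il - d_l g_ij): [xx,x] = E_x/2 = 0, [xx,y] = F_x - E_y/2 = 0, [xy,x] = E_y/2 = 0, [xy,y] = G_x/2 = 23/4, [yy,x] = F_y - G_x/2 = -23/4, [yy,y] = G_y/2 = 0
Gamma^x_ij = (G*[ij,x] - F*[ij,y])/(EG - F^2), Gamma^y_ij = (E*[ij,y] - F*[ij,x])/(EG - F^2)
Gamma_xxx = 0, Gamma_xxy = 0, Gamma_xyy = -23/29, Gamma_yxx = 0, Gamma_yxy = 4/23, Gamma_yyy = 0
X = (2, 3/4), Y = (1/2, -8/3) at the point


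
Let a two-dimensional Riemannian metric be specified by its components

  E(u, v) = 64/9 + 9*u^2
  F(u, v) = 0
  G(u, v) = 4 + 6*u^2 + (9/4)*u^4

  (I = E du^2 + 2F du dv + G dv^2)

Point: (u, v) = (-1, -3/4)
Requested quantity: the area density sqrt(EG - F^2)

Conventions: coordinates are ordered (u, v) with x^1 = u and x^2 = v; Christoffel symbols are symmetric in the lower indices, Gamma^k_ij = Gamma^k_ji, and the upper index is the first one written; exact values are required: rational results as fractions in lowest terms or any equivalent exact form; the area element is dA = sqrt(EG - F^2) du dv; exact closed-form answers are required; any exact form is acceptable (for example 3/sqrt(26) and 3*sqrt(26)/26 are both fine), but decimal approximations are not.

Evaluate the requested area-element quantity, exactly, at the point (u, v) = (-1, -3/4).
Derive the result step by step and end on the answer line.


E = 145/9, F = 0, G = 49/4; EG - F^2 = 7105/36

Answer: sqrt(EG - F^2) = 7*sqrt(145)/6


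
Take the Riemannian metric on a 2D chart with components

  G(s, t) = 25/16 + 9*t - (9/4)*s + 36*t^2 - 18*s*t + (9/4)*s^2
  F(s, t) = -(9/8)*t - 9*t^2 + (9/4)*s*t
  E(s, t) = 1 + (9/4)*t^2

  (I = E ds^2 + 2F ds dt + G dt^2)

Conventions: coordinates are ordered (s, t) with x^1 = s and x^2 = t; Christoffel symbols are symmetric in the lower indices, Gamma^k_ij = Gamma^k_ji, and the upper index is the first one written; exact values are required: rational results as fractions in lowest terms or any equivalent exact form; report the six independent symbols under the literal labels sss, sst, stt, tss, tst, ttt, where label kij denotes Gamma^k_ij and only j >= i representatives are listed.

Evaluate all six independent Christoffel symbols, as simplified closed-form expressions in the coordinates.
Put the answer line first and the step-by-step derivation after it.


Answer: Gamma_sss = 0, Gamma_sst = 36*t/(36*s^2 - 288*s*t - 36*s + 612*t^2 + 144*t + 25), Gamma_stt = -144*t/(36*s^2 - 288*s*t - 36*s + 612*t^2 + 144*t + 25), Gamma_tss = 0, Gamma_tst = (36*s - 144*t - 18)/(36*s^2 - 288*s*t - 36*s + 612*t^2 + 144*t + 25), Gamma_ttt = (-144*s + 576*t + 72)/(36*s^2 - 288*s*t - 36*s + 612*t^2 + 144*t + 25)

E = 1 + (9/4)*t^2; F = -(9/8)*t - 9*t^2 + (9/4)*s*t; G = 25/16 + 9*t - (9/4)*s + 36*t^2 - 18*s*t + (9/4)*s^2
Gamma^k_ij = (1/2) g^{kl} (d_i g_jl + d_j g_il - d_l g_ij), with g^inv = (1/(EG-F^2)) [[G, -F], [-F, E]]
first partials: E_s = 0, E_t = (9/2)*t, F_s = (9/4)*t, F_t = -9/8 - 18*t + (9/4)*s, G_s = -9/4 - 18*t + (9/2)*s, G_t = 9 + 72*t - 18*s
D = EG - F^2 = 25/16 + 9*t - (9/4)*s + (153/4)*t^2 - 18*s*t + (9/4)*s^2
expanded: Gamma^s_ss = (G E_s - 2F F_s + F E_t)/(2D), Gamma^s_st = (G E_t - F G_s)/(2D), Gamma^s_tt = (2G F_t - G G_s - F G_t)/(2D), Gamma^t_ss = (2E F_s - E E_t - F E_s)/(2D), Gamma^t_st = (E G_s - F E_t)/(2D), Gamma^t_tt = (E G_t - 2F F_t + F G_s)/(2D); substitute and cancel common factors
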